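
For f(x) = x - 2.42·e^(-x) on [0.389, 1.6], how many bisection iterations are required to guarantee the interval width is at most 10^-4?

14

Initial width b − a = 1.6 − 0.389 = 1.211000.
After n steps the width is (b−a)/2^n; need (b−a)/2^n ≤ 10^-4.
So n ≥ log₂(1.211000/10^-4) = log₂(12110.0000) ≈ 13.5639.
Hence n = 14.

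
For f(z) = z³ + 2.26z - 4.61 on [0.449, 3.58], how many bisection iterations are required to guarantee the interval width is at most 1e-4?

15

Initial width b − a = 3.58 − 0.449 = 3.131000.
After n steps the width is (b−a)/2^n; need (b−a)/2^n ≤ 1e-4.
So n ≥ log₂(3.131000/1e-4) = log₂(31310.0000) ≈ 14.9343.
Hence n = 15.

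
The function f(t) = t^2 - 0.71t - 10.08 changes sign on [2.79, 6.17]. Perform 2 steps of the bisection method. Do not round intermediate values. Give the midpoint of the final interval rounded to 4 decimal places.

3.2125

f(2.790000) = -4.276800, f(6.170000) = 23.608200 (opposite signs)
step 1: m = 4.480000, f(m) = 6.809600 > 0 → root in [2.790000, 4.480000]
step 2: m = 3.635000, f(m) = 0.552375 > 0 → root in [2.790000, 3.635000]
Midpoint of [2.790000, 3.635000] = 3.212500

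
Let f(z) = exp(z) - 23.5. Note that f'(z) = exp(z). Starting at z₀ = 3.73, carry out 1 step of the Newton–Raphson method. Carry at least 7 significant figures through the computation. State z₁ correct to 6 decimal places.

Newton update: z ← z − f(z)/f'(z).
z_0 = 3.730000: f = 18.179108, f' = 41.679108 → z_1 = 3.730000 - (18.179108)/(41.679108) = 3.293832

3.293832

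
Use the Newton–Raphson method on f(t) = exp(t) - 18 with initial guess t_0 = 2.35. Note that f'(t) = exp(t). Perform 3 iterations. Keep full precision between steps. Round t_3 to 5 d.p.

t_0 = 2.350000: f = -7.514430, f' = 10.485570 → t_1 = 2.350000 - (-7.514430)/(10.485570) = 3.066645
t_1 = 3.066645: f = 3.469749, f' = 21.469749 → t_2 = 3.066645 - (3.469749)/(21.469749) = 2.905034
t_2 = 2.905034: f = 0.265862, f' = 18.265862 → t_3 = 2.905034 - (0.265862)/(18.265862) = 2.890479

2.89048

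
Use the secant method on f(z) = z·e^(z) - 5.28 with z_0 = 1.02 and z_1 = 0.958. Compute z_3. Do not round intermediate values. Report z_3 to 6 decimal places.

1.321276

Secant update: z_(k+1) = z_k − f(z_k)·(z_k − z_(k-1))/(f(z_k) − f(z_(k-1))).
f(z_0) = -2.451341, f(z_1) = -2.782994
z_2 = 0.958000 - (-2.782994)·(0.958000 - 1.020000)/(-2.782994 - (-2.451341)) = 1.478260; f(z_2) = 1.202630
z_3 = 1.478260 - (1.202630)·(1.478260 - 0.958000)/(1.202630 - (-2.782994)) = 1.321276; f(z_3) = -0.327592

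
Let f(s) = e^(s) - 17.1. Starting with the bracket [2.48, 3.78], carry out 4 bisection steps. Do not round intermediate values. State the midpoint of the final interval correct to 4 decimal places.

2.8456

f(2.480000) = -5.158736, f(3.780000) = 26.716042 (opposite signs)
step 1: m = 3.130000, f(m) = 5.773980 > 0 → root in [2.480000, 3.130000]
step 2: m = 2.805000, f(m) = -0.572924 < 0 → root in [2.805000, 3.130000]
step 3: m = 2.967500, f(m) = 2.343251 > 0 → root in [2.805000, 2.967500]
step 4: m = 2.886250, f(m) = 0.825961 > 0 → root in [2.805000, 2.886250]
Midpoint of [2.805000, 2.886250] = 2.845625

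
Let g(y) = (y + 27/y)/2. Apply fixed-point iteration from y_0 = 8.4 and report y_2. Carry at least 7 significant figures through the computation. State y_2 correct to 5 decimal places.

5.22829

y_1 = g(8.400000) = 5.807143
y_2 = g(5.807143) = 5.228295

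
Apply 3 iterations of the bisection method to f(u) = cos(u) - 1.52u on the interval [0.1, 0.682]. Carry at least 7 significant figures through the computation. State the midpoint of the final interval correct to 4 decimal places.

f(0.100000) = 0.843004, f(0.682000) = -0.260326 (opposite signs)
step 1: m = 0.391000, f(m) = 0.330208 > 0 → root in [0.391000, 0.682000]
step 2: m = 0.536500, f(m) = 0.044023 > 0 → root in [0.536500, 0.682000]
step 3: m = 0.609250, f(m) = -0.105983 < 0 → root in [0.536500, 0.609250]
Midpoint of [0.536500, 0.609250] = 0.572875

0.5729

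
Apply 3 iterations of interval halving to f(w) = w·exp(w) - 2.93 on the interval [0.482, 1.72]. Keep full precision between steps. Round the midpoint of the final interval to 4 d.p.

1.0236

f(0.482000) = -2.149493, f(1.720000) = 6.675389 (opposite signs)
step 1: m = 1.101000, f(m) = 0.380896 > 0 → root in [0.482000, 1.101000]
step 2: m = 0.791500, f(m) = -1.183394 < 0 → root in [0.791500, 1.101000]
step 3: m = 0.946250, f(m) = -0.492430 < 0 → root in [0.946250, 1.101000]
Midpoint of [0.946250, 1.101000] = 1.023625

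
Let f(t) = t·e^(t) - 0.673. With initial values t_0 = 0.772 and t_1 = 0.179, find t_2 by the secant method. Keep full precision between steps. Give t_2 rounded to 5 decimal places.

f(t_0) = 0.997678, f(t_1) = -0.458912
t_2 = 0.179000 - (-0.458912)·(0.179000 - 0.772000)/(-0.458912 - (0.997678)) = 0.365830; f(t_2) = -0.145579

0.36583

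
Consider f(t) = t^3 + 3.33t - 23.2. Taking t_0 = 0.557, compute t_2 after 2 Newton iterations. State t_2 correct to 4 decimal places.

f'(t) = 3t^2 + 3.33
t_0 = 0.557000: f = -21.172381, f' = 4.260747 → t_1 = 0.557000 - (-21.172381)/(4.260747) = 5.526171
t_1 = 5.526171: f = 163.963506, f' = 94.945705 → t_2 = 5.526171 - (163.963506)/(94.945705) = 3.799253

3.7993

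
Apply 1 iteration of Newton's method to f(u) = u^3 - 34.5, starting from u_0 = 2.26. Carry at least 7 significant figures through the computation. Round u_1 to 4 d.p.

f'(u) = 3u^2
u_0 = 2.260000: f = -22.956824, f' = 15.322800 → u_1 = 2.260000 - (-22.956824)/(15.322800) = 3.758213

3.7582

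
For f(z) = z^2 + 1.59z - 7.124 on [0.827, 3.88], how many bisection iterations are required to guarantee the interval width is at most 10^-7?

Initial width b − a = 3.88 − 0.827 = 3.053000.
After n steps the width is (b−a)/2^n; need (b−a)/2^n ≤ 10^-7.
So n ≥ log₂(3.053000/10^-7) = log₂(30530000.0000) ≈ 24.8637.
Hence n = 25.

25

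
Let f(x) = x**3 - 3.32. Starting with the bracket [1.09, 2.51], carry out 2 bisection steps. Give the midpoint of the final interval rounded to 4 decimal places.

1.6225

f(1.090000) = -2.024971, f(2.510000) = 12.493251 (opposite signs)
step 1: m = 1.800000, f(m) = 2.512000 > 0 → root in [1.090000, 1.800000]
step 2: m = 1.445000, f(m) = -0.302804 < 0 → root in [1.445000, 1.800000]
Midpoint of [1.445000, 1.800000] = 1.622500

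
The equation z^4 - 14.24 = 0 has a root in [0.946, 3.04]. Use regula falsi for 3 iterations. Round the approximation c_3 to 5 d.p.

f(0.946000) = -13.439125, f(3.040000) = 71.167171
step 1: c = 1.278617, f(c) = -11.567225 < 0 → new bracket [1.278617, 3.040000]
step 2: c = 1.524879, f(c) = -8.833184 < 0 → new bracket [1.524879, 3.040000]
step 3: c = 1.692170, f(c) = -6.040713 < 0 → new bracket [1.692170, 3.040000]

1.69217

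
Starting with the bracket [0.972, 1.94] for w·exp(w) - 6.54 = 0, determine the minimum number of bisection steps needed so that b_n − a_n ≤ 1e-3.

10

Initial width b − a = 1.94 − 0.972 = 0.968000.
After n steps the width is (b−a)/2^n; need (b−a)/2^n ≤ 1e-3.
So n ≥ log₂(0.968000/1e-3) = log₂(968.0000) ≈ 9.9189.
Hence n = 10.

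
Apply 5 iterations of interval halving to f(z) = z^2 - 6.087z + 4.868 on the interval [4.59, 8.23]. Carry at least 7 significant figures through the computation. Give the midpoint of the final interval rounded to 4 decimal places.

f(4.590000) = -2.003230, f(8.230000) = 22.504890 (opposite signs)
step 1: m = 6.410000, f(m) = 6.938430 > 0 → root in [4.590000, 6.410000]
step 2: m = 5.500000, f(m) = 1.639500 > 0 → root in [4.590000, 5.500000]
step 3: m = 5.045000, f(m) = -0.388890 < 0 → root in [5.045000, 5.500000]
step 4: m = 5.272500, f(m) = 0.573549 > 0 → root in [5.045000, 5.272500]
step 5: m = 5.158750, f(m) = 0.079390 > 0 → root in [5.045000, 5.158750]
Midpoint of [5.045000, 5.158750] = 5.101875

5.1019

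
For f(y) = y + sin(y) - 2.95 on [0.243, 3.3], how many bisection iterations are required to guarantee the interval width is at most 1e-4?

15

Initial width b − a = 3.3 − 0.243 = 3.057000.
After n steps the width is (b−a)/2^n; need (b−a)/2^n ≤ 1e-4.
So n ≥ log₂(3.057000/1e-4) = log₂(30570.0000) ≈ 14.8998.
Hence n = 15.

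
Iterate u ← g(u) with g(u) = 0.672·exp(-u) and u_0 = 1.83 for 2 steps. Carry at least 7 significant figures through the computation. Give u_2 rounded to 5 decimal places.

u_1 = g(1.830000) = 0.107798
u_2 = g(0.107798) = 0.603328

0.60333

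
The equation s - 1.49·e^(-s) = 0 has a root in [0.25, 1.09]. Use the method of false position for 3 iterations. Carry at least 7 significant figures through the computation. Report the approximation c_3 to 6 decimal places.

0.723455

False-position update: c = (a·f(b) − b·f(a))/(f(b) − f(a)); replace the endpoint whose sign matches f(c).
f(0.250000) = -0.910413, f(1.090000) = 0.589037
step 1: c = 0.760018, f(c) = 0.063208 > 0 → new bracket [0.250000, 0.760018]
step 2: c = 0.726908, f(c) = 0.006639 > 0 → new bracket [0.250000, 0.726908]
step 3: c = 0.723455, f(c) = 0.000695 > 0 → new bracket [0.250000, 0.723455]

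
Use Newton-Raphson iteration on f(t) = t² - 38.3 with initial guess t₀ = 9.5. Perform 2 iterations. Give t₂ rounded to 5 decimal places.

Newton update: t ← t − f(t)/f'(t).
f'(t) = 2t
t_0 = 9.500000: f = 51.950000, f' = 19.000000 → t_1 = 9.500000 - (51.950000)/(19.000000) = 6.765789
t_1 = 6.765789: f = 7.475907, f' = 13.531579 → t_2 = 6.765789 - (7.475907)/(13.531579) = 6.213311

6.21331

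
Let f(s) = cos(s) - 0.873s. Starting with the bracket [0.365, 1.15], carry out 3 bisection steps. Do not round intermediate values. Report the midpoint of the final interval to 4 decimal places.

f(0.365000) = 0.615479, f(1.150000) = -0.595463 (opposite signs)
step 1: m = 0.757500, f(m) = 0.065259 > 0 → root in [0.757500, 1.150000]
step 2: m = 0.953750, f(m) = -0.253995 < 0 → root in [0.757500, 0.953750]
step 3: m = 0.855625, f(m) = -0.091214 < 0 → root in [0.757500, 0.855625]
Midpoint of [0.757500, 0.855625] = 0.806562

0.8066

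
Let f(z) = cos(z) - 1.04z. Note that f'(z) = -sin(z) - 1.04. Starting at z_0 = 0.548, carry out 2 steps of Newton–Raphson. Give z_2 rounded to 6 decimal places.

Newton update: z ← z − f(z)/f'(z).
z_0 = 0.548000: f = 0.283648, f' = -1.560981 → z_1 = 0.548000 - (0.283648)/(-1.560981) = 0.729711
z_1 = 0.729711: f = -0.013533, f' = -1.706655 → z_2 = 0.729711 - (-0.013533)/(-1.706655) = 0.721782

0.721782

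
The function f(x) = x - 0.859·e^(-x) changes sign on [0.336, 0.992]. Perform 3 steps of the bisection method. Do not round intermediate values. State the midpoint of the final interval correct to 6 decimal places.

f(0.336000) = -0.277861, f(0.992000) = 0.673453 (opposite signs)
step 1: m = 0.664000, f(m) = 0.221797 > 0 → root in [0.336000, 0.664000]
step 2: m = 0.500000, f(m) = -0.021010 < 0 → root in [0.500000, 0.664000]
step 3: m = 0.582000, f(m) = 0.102008 > 0 → root in [0.500000, 0.582000]
Midpoint of [0.500000, 0.582000] = 0.541000

0.541000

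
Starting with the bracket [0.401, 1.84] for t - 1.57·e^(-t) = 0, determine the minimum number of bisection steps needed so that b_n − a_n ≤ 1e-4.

14

Initial width b − a = 1.84 − 0.401 = 1.439000.
After n steps the width is (b−a)/2^n; need (b−a)/2^n ≤ 1e-4.
So n ≥ log₂(1.439000/1e-4) = log₂(14390.0000) ≈ 13.8128.
Hence n = 14.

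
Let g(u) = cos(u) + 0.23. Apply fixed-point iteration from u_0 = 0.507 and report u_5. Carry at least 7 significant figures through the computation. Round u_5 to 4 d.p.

0.9522

u_1 = g(0.507000) = 1.104205
u_2 = g(1.104205) = 0.679844
u_3 = g(0.679844) = 1.007670
u_4 = g(1.007670) = 0.763832
u_5 = g(0.763832) = 0.952191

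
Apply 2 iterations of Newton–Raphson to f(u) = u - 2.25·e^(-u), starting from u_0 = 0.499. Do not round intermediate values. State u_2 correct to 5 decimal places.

0.90731

f'(u) = 1 + 2.25·e^(-u)
u_0 = 0.499000: f = -0.867059, f' = 2.366059 → u_1 = 0.499000 - (-0.867059)/(2.366059) = 0.865457
u_1 = 0.865457: f = -0.081476, f' = 1.946933 → u_2 = 0.865457 - (-0.081476)/(1.946933) = 0.907305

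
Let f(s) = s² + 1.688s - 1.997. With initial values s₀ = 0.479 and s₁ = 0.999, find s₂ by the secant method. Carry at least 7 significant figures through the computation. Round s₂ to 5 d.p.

f(s_0) = -0.959007, f(s_1) = 0.687313
s_2 = 0.999000 - (0.687313)·(0.999000 - 0.479000)/(0.687313 - (-0.959007)) = 0.781908; f(s_2) = -0.065759

0.78191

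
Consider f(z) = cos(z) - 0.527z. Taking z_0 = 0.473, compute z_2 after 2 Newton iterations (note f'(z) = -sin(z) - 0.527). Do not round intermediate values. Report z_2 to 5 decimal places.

1.01188

Newton update: z ← z − f(z)/f'(z).
z_0 = 0.473000: f = 0.640935, f' = -0.982559 → z_1 = 0.473000 - (0.640935)/(-0.982559) = 1.125312
z_1 = 1.125312: f = -0.162144, f' = -1.429402 → z_2 = 1.125312 - (-0.162144)/(-1.429402) = 1.011877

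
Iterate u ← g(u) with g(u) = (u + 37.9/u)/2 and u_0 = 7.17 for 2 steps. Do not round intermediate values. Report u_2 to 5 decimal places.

6.15671

u_1 = g(7.170000) = 6.227957
u_2 = g(6.227957) = 6.156710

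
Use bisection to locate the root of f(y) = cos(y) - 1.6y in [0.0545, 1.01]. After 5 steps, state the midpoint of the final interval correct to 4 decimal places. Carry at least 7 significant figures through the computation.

f(0.054500) = 0.911315, f(1.010000) = -1.084139 (opposite signs)
step 1: m = 0.532250, f(m) = 0.010067 > 0 → root in [0.532250, 1.010000]
step 2: m = 0.771125, f(m) = -0.516673 < 0 → root in [0.532250, 0.771125]
step 3: m = 0.651687, f(m) = -0.247639 < 0 → root in [0.532250, 0.651687]
step 4: m = 0.591969, f(m) = -0.117306 < 0 → root in [0.532250, 0.591969]
step 5: m = 0.562109, f(m) = -0.053242 < 0 → root in [0.532250, 0.562109]
Midpoint of [0.532250, 0.562109] = 0.547180

0.5472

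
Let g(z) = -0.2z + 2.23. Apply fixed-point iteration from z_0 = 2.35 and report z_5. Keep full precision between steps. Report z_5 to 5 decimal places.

z_1 = g(2.350000) = 1.760000
z_2 = g(1.760000) = 1.878000
z_3 = g(1.878000) = 1.854400
z_4 = g(1.854400) = 1.859120
z_5 = g(1.859120) = 1.858176

1.85818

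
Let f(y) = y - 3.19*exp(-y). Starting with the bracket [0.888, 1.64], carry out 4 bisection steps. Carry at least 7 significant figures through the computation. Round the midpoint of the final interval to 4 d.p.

f(0.888000) = -0.424614, f(1.640000) = 1.021204 (opposite signs)
step 1: m = 1.264000, f(m) = 0.362756 > 0 → root in [0.888000, 1.264000]
step 2: m = 1.076000, f(m) = -0.011652 < 0 → root in [1.076000, 1.264000]
step 3: m = 1.170000, f(m) = 0.179929 > 0 → root in [1.076000, 1.170000]
step 4: m = 1.123000, f(m) = 0.085285 > 0 → root in [1.076000, 1.123000]
Midpoint of [1.076000, 1.123000] = 1.099500

1.0995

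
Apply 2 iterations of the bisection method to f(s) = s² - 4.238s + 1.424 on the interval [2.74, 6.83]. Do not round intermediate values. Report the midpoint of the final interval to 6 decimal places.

4.273750

f(2.740000) = -2.680520, f(6.830000) = 19.127360 (opposite signs)
step 1: m = 4.785000, f(m) = 4.041395 > 0 → root in [2.740000, 4.785000]
step 2: m = 3.762500, f(m) = -0.365069 < 0 → root in [3.762500, 4.785000]
Midpoint of [3.762500, 4.785000] = 4.273750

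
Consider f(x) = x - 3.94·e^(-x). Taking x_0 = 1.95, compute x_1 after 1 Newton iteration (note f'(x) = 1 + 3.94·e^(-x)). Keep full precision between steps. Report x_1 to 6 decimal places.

1.059653

Newton update: x ← x − f(x)/f'(x).
x_0 = 1.950000: f = 1.389440, f' = 1.560560 → x_1 = 1.950000 - (1.389440)/(1.560560) = 1.059653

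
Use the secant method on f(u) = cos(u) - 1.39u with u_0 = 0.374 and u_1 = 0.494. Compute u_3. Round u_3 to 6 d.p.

0.595440

Secant update: u_(k+1) = u_k − f(u_k)·(u_k − u_(k-1))/(f(u_k) − f(u_(k-1))).
f(u_0) = 0.411013, f(u_1) = 0.193783
u_2 = 0.494000 - (0.193783)·(0.494000 - 0.374000)/(0.193783 - (0.411013)) = 0.601048; f(u_2) = -0.010713
u_3 = 0.601048 - (-0.010713)·(0.601048 - 0.494000)/(-0.010713 - (0.193783)) = 0.595440; f(u_3) = 0.000240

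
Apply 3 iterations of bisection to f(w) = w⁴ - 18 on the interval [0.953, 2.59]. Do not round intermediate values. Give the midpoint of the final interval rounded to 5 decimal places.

f(0.953000) = -17.175156, f(2.590000) = 26.998606 (opposite signs)
step 1: m = 1.771500, f(m) = -8.151624 < 0 → root in [1.771500, 2.590000]
step 2: m = 2.180750, f(m) = 4.616402 > 0 → root in [1.771500, 2.180750]
step 3: m = 1.976125, f(m) = -2.750428 < 0 → root in [1.976125, 2.180750]
Midpoint of [1.976125, 2.180750] = 2.078437

2.07844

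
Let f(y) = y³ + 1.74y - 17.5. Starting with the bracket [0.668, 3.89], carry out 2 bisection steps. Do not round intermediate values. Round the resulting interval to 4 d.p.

f(0.668000) = -16.039602, f(3.890000) = 48.132469 (opposite signs)
step 1: m = 2.279000, f(m) = -1.697776 < 0 → root in [2.279000, 3.890000]
step 2: m = 3.084500, f(m) = 17.213396 > 0 → root in [2.279000, 3.084500]

[2.2790, 3.0845]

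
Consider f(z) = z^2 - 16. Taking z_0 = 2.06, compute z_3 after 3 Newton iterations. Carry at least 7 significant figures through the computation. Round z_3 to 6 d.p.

4.000883

f'(z) = 2z
z_0 = 2.060000: f = -11.756400, f' = 4.120000 → z_1 = 2.060000 - (-11.756400)/(4.120000) = 4.913495
z_1 = 4.913495: f = 8.142435, f' = 9.826990 → z_2 = 4.913495 - (8.142435)/(9.826990) = 4.084916
z_2 = 4.084916: f = 0.686543, f' = 8.169833 → z_3 = 4.084916 - (0.686543)/(8.169833) = 4.000883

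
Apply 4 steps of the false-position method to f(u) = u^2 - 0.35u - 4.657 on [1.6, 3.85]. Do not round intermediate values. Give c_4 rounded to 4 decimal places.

f(1.600000) = -2.657000, f(3.850000) = 8.818000
step 1: c = 2.120980, f(c) = -0.900785 < 0 → new bracket [2.120980, 3.850000]
step 2: c = 2.281235, f(c) = -0.251401 < 0 → new bracket [2.281235, 3.850000]
step 3: c = 2.324720, f(c) = -0.066328 < 0 → new bracket [2.324720, 3.850000]
step 4: c = 2.336108, f(c) = -0.017239 < 0 → new bracket [2.336108, 3.850000]

2.3361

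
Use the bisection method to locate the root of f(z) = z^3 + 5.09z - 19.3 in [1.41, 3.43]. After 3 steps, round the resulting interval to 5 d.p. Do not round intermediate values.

f(1.410000) = -9.319879, f(3.430000) = 38.512307 (opposite signs)
step 1: m = 2.420000, f(m) = 7.190288 > 0 → root in [1.410000, 2.420000]
step 2: m = 1.915000, f(m) = -2.529914 < 0 → root in [1.915000, 2.420000]
step 3: m = 2.167500, f(m) = 1.915612 > 0 → root in [1.915000, 2.167500]

[1.91500, 2.16750]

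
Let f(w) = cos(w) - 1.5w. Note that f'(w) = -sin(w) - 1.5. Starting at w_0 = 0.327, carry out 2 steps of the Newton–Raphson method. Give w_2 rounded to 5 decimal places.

w_0 = 0.327000: f = 0.456510, f' = -1.821203 → w_1 = 0.327000 - (0.456510)/(-1.821203) = 0.577664
w_1 = 0.577664: f = -0.028756, f' = -2.046069 → w_2 = 0.577664 - (-0.028756)/(-2.046069) = 0.563610

0.56361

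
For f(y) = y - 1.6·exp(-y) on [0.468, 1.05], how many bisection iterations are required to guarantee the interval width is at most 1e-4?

Initial width b − a = 1.05 − 0.468 = 0.582000.
After n steps the width is (b−a)/2^n; need (b−a)/2^n ≤ 1e-4.
So n ≥ log₂(0.582000/1e-4) = log₂(5820.0000) ≈ 12.5068.
Hence n = 13.

13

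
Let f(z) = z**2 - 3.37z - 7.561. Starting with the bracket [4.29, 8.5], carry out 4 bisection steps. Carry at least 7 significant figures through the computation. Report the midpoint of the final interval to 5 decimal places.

4.94781

f(4.290000) = -3.614200, f(8.500000) = 36.044000 (opposite signs)
step 1: m = 6.395000, f(m) = 11.783875 > 0 → root in [4.290000, 6.395000]
step 2: m = 5.342500, f(m) = 2.977081 > 0 → root in [4.290000, 5.342500]
step 3: m = 4.816250, f(m) = -0.595498 < 0 → root in [4.816250, 5.342500]
step 4: m = 5.079375, f(m) = 1.121557 > 0 → root in [4.816250, 5.079375]
Midpoint of [4.816250, 5.079375] = 4.947812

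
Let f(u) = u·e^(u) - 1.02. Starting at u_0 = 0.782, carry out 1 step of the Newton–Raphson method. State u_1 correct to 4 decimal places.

0.6050

f'(u) = (u + 1)·e^(u)
u_0 = 0.782000: f = 0.689327, f' = 3.895166 → u_1 = 0.782000 - (0.689327)/(3.895166) = 0.605030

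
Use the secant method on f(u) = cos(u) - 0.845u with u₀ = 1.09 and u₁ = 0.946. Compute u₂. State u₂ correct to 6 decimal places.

0.819512

Secant update: u_(k+1) = u_k − f(u_k)·(u_k − u_(k-1))/(f(u_k) − f(u_(k-1))).
f(u_0) = -0.458565, f(u_1) = -0.214438
u_2 = 0.946000 - (-0.214438)·(0.946000 - 1.090000)/(-0.214438 - (-0.458565)) = 0.819512; f(u_2) = -0.009910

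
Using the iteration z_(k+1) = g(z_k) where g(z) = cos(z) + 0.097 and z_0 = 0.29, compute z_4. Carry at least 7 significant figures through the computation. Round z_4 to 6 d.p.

z_1 = g(0.290000) = 1.055244
z_2 = g(1.055244) = 0.590016
z_3 = g(0.590016) = 0.927932
z_4 = g(0.927932) = 0.696490

0.696490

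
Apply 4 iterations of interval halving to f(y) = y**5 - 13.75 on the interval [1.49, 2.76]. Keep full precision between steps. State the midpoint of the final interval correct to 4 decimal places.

1.6884

f(1.490000) = -6.406022, f(2.760000) = 146.406810 (opposite signs)
step 1: m = 2.125000, f(m) = 29.580597 > 0 → root in [1.490000, 2.125000]
step 2: m = 1.807500, f(m) = 5.542634 > 0 → root in [1.490000, 1.807500]
step 3: m = 1.648750, f(m) = -1.566445 < 0 → root in [1.648750, 1.807500]
step 4: m = 1.728125, f(m) = 1.662595 > 0 → root in [1.648750, 1.728125]
Midpoint of [1.648750, 1.728125] = 1.688438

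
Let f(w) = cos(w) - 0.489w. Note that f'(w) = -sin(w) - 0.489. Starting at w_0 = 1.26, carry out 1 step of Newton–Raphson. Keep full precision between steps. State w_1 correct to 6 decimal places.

1.044661

w_0 = 1.260000: f = -0.310323, f' = -1.441090 → w_1 = 1.260000 - (-0.310323)/(-1.441090) = 1.044661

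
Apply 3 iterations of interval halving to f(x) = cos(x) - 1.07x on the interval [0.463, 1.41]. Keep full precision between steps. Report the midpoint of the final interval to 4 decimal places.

0.7589

f(0.463000) = 0.399307, f(1.410000) = -1.348596 (opposite signs)
step 1: m = 0.936500, f(m) = -0.409444 < 0 → root in [0.463000, 0.936500]
step 2: m = 0.699750, f(m) = 0.016271 > 0 → root in [0.699750, 0.936500]
step 3: m = 0.818125, f(m) = -0.191803 < 0 → root in [0.699750, 0.818125]
Midpoint of [0.699750, 0.818125] = 0.758938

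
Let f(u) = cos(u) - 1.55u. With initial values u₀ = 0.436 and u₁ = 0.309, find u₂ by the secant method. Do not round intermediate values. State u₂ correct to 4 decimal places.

Secant update: u_(k+1) = u_k − f(u_k)·(u_k − u_(k-1))/(f(u_k) − f(u_(k-1))).
f(u_0) = 0.230648, f(u_1) = 0.473688
u_2 = 0.309000 - (0.473688)·(0.309000 - 0.436000)/(0.473688 - (0.230648)) = 0.556525; f(u_2) = -0.013517

0.5565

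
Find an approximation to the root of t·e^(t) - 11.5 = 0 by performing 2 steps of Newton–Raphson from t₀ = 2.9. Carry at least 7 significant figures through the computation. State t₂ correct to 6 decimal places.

f'(t) = (t + 1)·e^(t)
t_0 = 2.900000: f = 41.205022, f' = 70.879167 → t_1 = 2.900000 - (41.205022)/(70.879167) = 2.318658
t_1 = 2.318658: f = 12.062274, f' = 33.724304 → t_2 = 2.318658 - (12.062274)/(33.724304) = 1.960985

1.960985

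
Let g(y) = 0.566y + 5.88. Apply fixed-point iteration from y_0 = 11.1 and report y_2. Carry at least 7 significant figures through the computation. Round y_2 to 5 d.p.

y_1 = g(11.100000) = 12.162600
y_2 = g(12.162600) = 12.764032

12.76403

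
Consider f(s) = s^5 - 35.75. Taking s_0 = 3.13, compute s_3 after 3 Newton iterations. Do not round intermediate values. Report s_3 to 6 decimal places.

Newton update: s ← s − f(s)/f'(s).
f'(s) = 5s^4
s_0 = 3.130000: f = 264.665051, f' = 479.896248 → s_1 = 3.130000 - (264.665051)/(479.896248) = 2.578495
s_1 = 2.578495: f = 78.230798, f' = 221.021926 → s_2 = 2.578495 - (78.230798)/(221.021926) = 2.224545
s_2 = 2.224545: f = 18.726081, f' = 122.443204 → s_3 = 2.224545 - (18.726081)/(122.443204) = 2.071608

2.071608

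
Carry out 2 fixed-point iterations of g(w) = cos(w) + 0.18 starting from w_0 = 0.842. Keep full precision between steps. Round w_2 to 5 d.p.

w_1 = g(0.842000) = 0.845972
w_2 = g(0.845972) = 0.843004

0.84300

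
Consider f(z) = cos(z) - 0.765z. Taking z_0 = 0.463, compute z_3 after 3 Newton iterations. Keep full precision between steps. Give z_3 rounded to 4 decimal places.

0.8564

f'(z) = -sin(z) - 0.765
z_0 = 0.463000: f = 0.540522, f' = -1.211634 → z_1 = 0.463000 - (0.540522)/(-1.211634) = 0.909110
z_1 = 0.909110: f = -0.081020, f' = -1.553957 → z_2 = 0.909110 - (-0.081020)/(-1.553957) = 0.856971
z_2 = 0.856971: f = -0.000854, f' = -1.520863 → z_3 = 0.856971 - (-0.000854)/(-1.520863) = 0.856410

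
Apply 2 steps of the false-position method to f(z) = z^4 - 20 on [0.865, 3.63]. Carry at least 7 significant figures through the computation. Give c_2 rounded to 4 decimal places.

f(0.865000) = -19.440159, f(3.630000) = 153.630694
step 1: c = 1.175578, f(c) = -18.090120 < 0 → new bracket [1.175578, 3.630000]
step 2: c = 1.434142, f(c) = -15.769725 < 0 → new bracket [1.434142, 3.630000]

1.4341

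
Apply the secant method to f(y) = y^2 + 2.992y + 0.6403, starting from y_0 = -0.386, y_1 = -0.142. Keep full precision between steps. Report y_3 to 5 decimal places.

-0.23219

Secant update: y_(k+1) = y_k − f(y_k)·(y_k − y_(k-1))/(f(y_k) − f(y_(k-1))).
f(y_0) = -0.365616, f(y_1) = 0.235600
y_2 = -0.142000 - (0.235600)·(-0.142000 - -0.386000)/(0.235600 - (-0.365616)) = -0.237617; f(y_2) = -0.014188
y_3 = -0.237617 - (-0.014188)·(-0.237617 - -0.142000)/(-0.014188 - (0.235600)) = -0.232186; f(y_3) = -0.000490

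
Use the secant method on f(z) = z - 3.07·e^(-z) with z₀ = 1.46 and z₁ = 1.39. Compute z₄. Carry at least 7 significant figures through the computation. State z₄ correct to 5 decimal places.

1.06178

f(z_0) = 0.747035, f(z_1) = 0.625339
z_2 = 1.390000 - (0.625339)·(1.390000 - 1.460000)/(0.625339 - (0.747035)) = 1.030302; f(z_2) = -0.065378
z_3 = 1.030302 - (-0.065378)·(1.030302 - 1.390000)/(-0.065378 - (0.625339)) = 1.064348; f(z_3) = 0.005344
z_4 = 1.064348 - (0.005344)·(1.064348 - 1.030302)/(0.005344 - (-0.065378)) = 1.061776; f(z_4) = 0.000043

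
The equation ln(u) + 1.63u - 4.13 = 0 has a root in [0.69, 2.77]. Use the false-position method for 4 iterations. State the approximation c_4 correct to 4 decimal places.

2.0836

f(0.690000) = -3.376364, f(2.770000) = 1.403947
step 1: c = 2.159117, f(c) = 0.159060 > 0 → new bracket [0.690000, 2.159117]
step 2: c = 2.093021, f(c) = 0.020232 > 0 → new bracket [0.690000, 2.093021]
step 3: c = 2.084664, f(c) = 0.002609 > 0 → new bracket [0.690000, 2.084664]
step 4: c = 2.083587, f(c) = 0.000337 > 0 → new bracket [0.690000, 2.083587]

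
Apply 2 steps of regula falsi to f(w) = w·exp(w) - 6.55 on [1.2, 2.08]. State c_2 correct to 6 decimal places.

1.446122

False-position update: c = (a·f(b) − b·f(a))/(f(b) − f(a)); replace the endpoint whose sign matches f(c).
f(1.200000) = -2.565860, f(2.080000) = 10.099295
step 1: c = 1.378281, f(c) = -1.080878 < 0 → new bracket [1.378281, 2.080000]
step 2: c = 1.446122, f(c) = -0.408879 < 0 → new bracket [1.446122, 2.080000]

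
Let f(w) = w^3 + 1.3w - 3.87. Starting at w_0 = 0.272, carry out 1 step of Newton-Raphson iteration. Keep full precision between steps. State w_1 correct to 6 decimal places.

2.569232

f'(w) = 3w^2 + 1.3
w_0 = 0.272000: f = -3.496276, f' = 1.521952 → w_1 = 0.272000 - (-3.496276)/(1.521952) = 2.569232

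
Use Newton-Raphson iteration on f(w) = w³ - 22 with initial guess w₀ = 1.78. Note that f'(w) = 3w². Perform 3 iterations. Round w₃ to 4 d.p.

w_0 = 1.780000: f = -16.360248, f' = 9.505200 → w_1 = 1.780000 - (-16.360248)/(9.505200) = 3.501189
w_1 = 3.501189: f = 20.918720, f' = 36.774978 → w_2 = 3.501189 - (20.918720)/(36.774978) = 2.932359
w_2 = 2.932359: f = 3.214562, f' = 25.796188 → w_3 = 2.932359 - (3.214562)/(25.796188) = 2.807745

2.8077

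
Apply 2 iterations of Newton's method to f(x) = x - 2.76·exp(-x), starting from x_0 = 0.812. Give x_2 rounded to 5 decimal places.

1.00761

Newton update: x ← x − f(x)/f'(x).
f'(x) = 1 + 2.76·exp(-x)
x_0 = 0.812000: f = -0.413355, f' = 2.225355 → x_1 = 0.812000 - (-0.413355)/(2.225355) = 0.997748
x_1 = 0.997748: f = -0.019889, f' = 2.017636 → x_2 = 0.997748 - (-0.019889)/(2.017636) = 1.007605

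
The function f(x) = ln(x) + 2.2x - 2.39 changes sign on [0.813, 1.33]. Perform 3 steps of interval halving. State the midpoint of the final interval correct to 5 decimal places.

1.03919

f(0.813000) = -0.808424, f(1.330000) = 0.821179 (opposite signs)
step 1: m = 1.071500, f(m) = 0.036360 > 0 → root in [0.813000, 1.071500]
step 2: m = 0.942250, f(m) = -0.376535 < 0 → root in [0.942250, 1.071500]
step 3: m = 1.006875, f(m) = -0.168024 < 0 → root in [1.006875, 1.071500]
Midpoint of [1.006875, 1.071500] = 1.039187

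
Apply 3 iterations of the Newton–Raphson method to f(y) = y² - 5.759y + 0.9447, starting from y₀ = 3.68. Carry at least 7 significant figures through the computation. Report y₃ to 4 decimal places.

Newton update: y ← y − f(y)/f'(y).
f'(y) = 2y - 5.759
y_0 = 3.680000: f = -6.706020, f' = 1.601000 → y_1 = 3.680000 - (-6.706020)/(1.601000) = 7.868645
y_1 = 7.868645: f = 17.544744, f' = 9.978289 → y_2 = 7.868645 - (17.544744)/(9.978289) = 6.110353
y_2 = 6.110353: f = 3.091590, f' = 6.461706 → y_3 = 6.110353 - (3.091590)/(6.461706) = 5.631905

5.6319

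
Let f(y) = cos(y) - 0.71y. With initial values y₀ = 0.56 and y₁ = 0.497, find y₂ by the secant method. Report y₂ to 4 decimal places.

Secant update: y_(k+1) = y_k − f(y_k)·(y_k − y_(k-1))/(f(y_k) − f(y_(k-1))).
f(y_0) = 0.449655, f(y_1) = 0.526147
y_2 = 0.497000 - (0.526147)·(0.497000 - 0.560000)/(0.526147 - (0.449655)) = 0.930344; f(y_2) = -0.062986

0.9303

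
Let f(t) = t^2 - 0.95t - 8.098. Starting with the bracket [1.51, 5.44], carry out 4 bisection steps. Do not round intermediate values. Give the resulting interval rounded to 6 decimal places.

f(1.510000) = -7.252400, f(5.440000) = 16.327600 (opposite signs)
step 1: m = 3.475000, f(m) = 0.676375 > 0 → root in [1.510000, 3.475000]
step 2: m = 2.492500, f(m) = -4.253319 < 0 → root in [2.492500, 3.475000]
step 3: m = 2.983750, f(m) = -2.029798 < 0 → root in [2.983750, 3.475000]
step 4: m = 3.229375, f(m) = -0.737043 < 0 → root in [3.229375, 3.475000]

[3.229375, 3.475000]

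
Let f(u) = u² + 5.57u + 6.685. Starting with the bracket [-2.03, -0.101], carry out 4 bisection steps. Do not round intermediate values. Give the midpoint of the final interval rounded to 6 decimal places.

-1.728594

f(-2.030000) = -0.501200, f(-0.101000) = 6.132631 (opposite signs)
step 1: m = -1.065500, f(m) = 1.885455 > 0 → root in [-2.030000, -1.065500]
step 2: m = -1.547750, f(m) = 0.459563 > 0 → root in [-2.030000, -1.547750]
step 3: m = -1.788875, f(m) = -0.078960 < 0 → root in [-1.788875, -1.547750]
step 4: m = -1.668312, f(m) = 0.175766 > 0 → root in [-1.788875, -1.668312]
Midpoint of [-1.788875, -1.668312] = -1.728594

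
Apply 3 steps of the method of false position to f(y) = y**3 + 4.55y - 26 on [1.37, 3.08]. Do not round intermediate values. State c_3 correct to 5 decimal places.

f(1.370000) = -17.195147, f(3.080000) = 17.232112
step 1: c = 2.224082, f(c) = -4.878915 < 0 → new bracket [2.224082, 3.080000]
step 2: c = 2.412945, f(c) = -0.972206 < 0 → new bracket [2.412945, 3.080000]
step 3: c = 2.448569, f(c) = -0.178638 < 0 → new bracket [2.448569, 3.080000]

2.44857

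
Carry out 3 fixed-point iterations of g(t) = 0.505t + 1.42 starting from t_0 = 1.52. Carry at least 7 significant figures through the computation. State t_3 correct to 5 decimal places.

t_1 = g(1.520000) = 2.187600
t_2 = g(2.187600) = 2.524738
t_3 = g(2.524738) = 2.694993

2.69499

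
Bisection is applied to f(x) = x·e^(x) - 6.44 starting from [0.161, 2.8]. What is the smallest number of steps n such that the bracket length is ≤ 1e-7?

Initial width b − a = 2.8 − 0.161 = 2.639000.
After n steps the width is (b−a)/2^n; need (b−a)/2^n ≤ 1e-7.
So n ≥ log₂(2.639000/1e-7) = log₂(26390000.0000) ≈ 24.6535.
Hence n = 25.

25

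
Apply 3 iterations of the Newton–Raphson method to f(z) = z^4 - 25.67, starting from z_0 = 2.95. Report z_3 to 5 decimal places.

f'(z) = 4z^3
z_0 = 2.950000: f = 50.063506, f' = 102.689500 → z_1 = 2.950000 - (50.063506)/(102.689500) = 2.462477
z_1 = 2.462477: f = 11.099578, f' = 59.727794 → z_2 = 2.462477 - (11.099578)/(59.727794) = 2.276641
z_2 = 2.276641: f = 1.194457, f' = 47.200168 → z_3 = 2.276641 - (1.194457)/(47.200168) = 2.251335

2.25133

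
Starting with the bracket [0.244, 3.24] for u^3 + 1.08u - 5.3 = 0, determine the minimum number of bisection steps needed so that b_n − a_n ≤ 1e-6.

22

Initial width b − a = 3.24 − 0.244 = 2.996000.
After n steps the width is (b−a)/2^n; need (b−a)/2^n ≤ 1e-6.
So n ≥ log₂(2.996000/1e-6) = log₂(2996000.0000) ≈ 21.5146.
Hence n = 22.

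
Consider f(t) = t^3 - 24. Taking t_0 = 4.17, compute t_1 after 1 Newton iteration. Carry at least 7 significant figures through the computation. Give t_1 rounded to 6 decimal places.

3.240064

Newton update: t ← t − f(t)/f'(t).
f'(t) = 3t^2
t_0 = 4.170000: f = 48.511713, f' = 52.166700 → t_1 = 4.170000 - (48.511713)/(52.166700) = 3.240064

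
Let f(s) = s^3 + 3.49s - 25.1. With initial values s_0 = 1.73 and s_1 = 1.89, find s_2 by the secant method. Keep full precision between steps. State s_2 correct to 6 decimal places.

2.772018

Secant update: s_(k+1) = s_k − f(s_k)·(s_k − s_(k-1))/(f(s_k) − f(s_(k-1))).
f(s_0) = -13.884583, f(s_1) = -11.752631
s_2 = 1.890000 - (-11.752631)·(1.890000 - 1.730000)/(-11.752631 - (-13.884583)) = 2.772018; f(s_2) = 5.874773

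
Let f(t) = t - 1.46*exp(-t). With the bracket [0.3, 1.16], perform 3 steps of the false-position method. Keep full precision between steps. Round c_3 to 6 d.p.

0.714860

False-position update: c = (a·f(b) − b·f(a))/(f(b) − f(a)); replace the endpoint whose sign matches f(c).
f(0.300000) = -0.781595, f(1.160000) = 0.702310
step 1: c = 0.752975, f(c) = 0.065368 > 0 → new bracket [0.300000, 0.752975]
step 2: c = 0.718014, f(c) = 0.005944 > 0 → new bracket [0.300000, 0.718014]
step 3: c = 0.714860, f(c) = 0.000539 > 0 → new bracket [0.300000, 0.714860]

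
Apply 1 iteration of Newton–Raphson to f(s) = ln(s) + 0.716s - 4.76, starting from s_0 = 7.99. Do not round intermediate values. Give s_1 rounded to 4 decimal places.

4.3771

f'(s) = 1/s + 0.716
s_0 = 7.990000: f = 3.039031, f' = 0.841156 → s_1 = 7.990000 - (3.039031)/(0.841156) = 4.377080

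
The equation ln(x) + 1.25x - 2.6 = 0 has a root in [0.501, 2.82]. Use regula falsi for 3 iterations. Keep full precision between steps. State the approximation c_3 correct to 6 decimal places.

1.675483

f(0.501000) = -2.664899, f(2.820000) = 1.961737
step 1: c = 1.836722, f(c) = 0.303886 > 0 → new bracket [0.501000, 1.836722]
step 2: c = 1.699997, f(c) = 0.055624 > 0 → new bracket [0.501000, 1.699997]
step 3: c = 1.675483, f(c) = 0.010455 > 0 → new bracket [0.501000, 1.675483]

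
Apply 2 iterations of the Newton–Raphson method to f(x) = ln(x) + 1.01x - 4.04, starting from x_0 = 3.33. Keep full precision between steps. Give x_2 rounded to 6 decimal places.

f'(x) = 1/x + 1.01
x_0 = 3.330000: f = 0.526272, f' = 1.310300 → x_1 = 3.330000 - (0.526272)/(1.310300) = 2.928357
x_1 = 2.928357: f = -0.007917, f' = 1.351488 → x_2 = 2.928357 - (-0.007917)/(1.351488) = 2.934216

2.934216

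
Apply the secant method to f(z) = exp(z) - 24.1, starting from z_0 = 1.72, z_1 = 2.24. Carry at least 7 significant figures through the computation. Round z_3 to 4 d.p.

f(z_0) = -18.515472, f(z_1) = -14.706669
z_2 = 2.240000 - (-14.706669)·(2.240000 - 1.720000)/(-14.706669 - (-18.515472)) = 4.247840; f(z_2) = 45.854168
z_3 = 4.247840 - (45.854168)·(4.247840 - 2.240000)/(45.854168 - (-14.706669)) = 2.727586; f(z_3) = -8.804075

2.7276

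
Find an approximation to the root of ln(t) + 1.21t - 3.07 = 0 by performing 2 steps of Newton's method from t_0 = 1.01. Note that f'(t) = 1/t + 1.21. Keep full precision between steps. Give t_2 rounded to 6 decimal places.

1.973473

Newton update: t ← t − f(t)/f'(t).
t_0 = 1.010000: f = -1.837950, f' = 2.200099 → t_1 = 1.010000 - (-1.837950)/(2.200099) = 1.845394
t_1 = 1.845394: f = -0.224380, f' = 1.751890 → t_2 = 1.845394 - (-0.224380)/(1.751890) = 1.973473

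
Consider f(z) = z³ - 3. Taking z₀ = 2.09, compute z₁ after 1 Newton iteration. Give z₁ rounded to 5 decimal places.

f'(z) = 3z²
z_0 = 2.090000: f = 6.129329, f' = 13.104300 → z_1 = 2.090000 - (6.129329)/(13.104300) = 1.622266

1.62227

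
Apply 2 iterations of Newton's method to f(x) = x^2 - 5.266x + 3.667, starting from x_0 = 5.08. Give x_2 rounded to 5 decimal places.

4.44197

f'(x) = 2x - 5.266
x_0 = 5.080000: f = 2.722120, f' = 4.894000 → x_1 = 5.080000 - (2.722120)/(4.894000) = 4.523784
x_1 = 4.523784: f = 0.309376, f' = 3.781568 → x_2 = 4.523784 - (0.309376)/(3.781568) = 4.441973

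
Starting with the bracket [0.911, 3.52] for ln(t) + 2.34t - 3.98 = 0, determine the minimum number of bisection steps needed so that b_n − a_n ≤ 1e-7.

Initial width b − a = 3.52 − 0.911 = 2.609000.
After n steps the width is (b−a)/2^n; need (b−a)/2^n ≤ 1e-7.
So n ≥ log₂(2.609000/1e-7) = log₂(26090000.0000) ≈ 24.6370.
Hence n = 25.

25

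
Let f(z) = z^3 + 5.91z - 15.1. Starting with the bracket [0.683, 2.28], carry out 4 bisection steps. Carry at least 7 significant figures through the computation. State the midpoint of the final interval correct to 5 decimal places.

f(0.683000) = -10.744858, f(2.280000) = 10.227152 (opposite signs)
step 1: m = 1.481500, f(m) = -3.092676 < 0 → root in [1.481500, 2.280000]
step 2: m = 1.880750, f(m) = 2.667860 > 0 → root in [1.481500, 1.880750]
step 3: m = 1.681125, f(m) = -0.413387 < 0 → root in [1.681125, 1.880750]
step 4: m = 1.780937, f(m) = 1.074008 > 0 → root in [1.681125, 1.780937]
Midpoint of [1.681125, 1.780937] = 1.731031

1.73103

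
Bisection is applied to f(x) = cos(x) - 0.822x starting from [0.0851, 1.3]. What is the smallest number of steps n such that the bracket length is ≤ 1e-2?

7

Initial width b − a = 1.3 − 0.0851 = 1.214900.
After n steps the width is (b−a)/2^n; need (b−a)/2^n ≤ 1e-2.
So n ≥ log₂(1.214900/1e-2) = log₂(121.4900) ≈ 6.9247.
Hence n = 7.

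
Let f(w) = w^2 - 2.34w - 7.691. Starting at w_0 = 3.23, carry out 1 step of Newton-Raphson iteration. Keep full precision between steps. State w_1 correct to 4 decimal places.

f'(w) = 2w - 2.34
w_0 = 3.230000: f = -4.816300, f' = 4.120000 → w_1 = 3.230000 - (-4.816300)/(4.120000) = 4.399005

4.3990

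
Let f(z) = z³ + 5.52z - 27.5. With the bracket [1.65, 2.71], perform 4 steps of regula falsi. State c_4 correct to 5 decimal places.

f(1.650000) = -13.899875, f(2.710000) = 7.361711
step 1: c = 2.342981, f(c) = -1.704818 < 0 → new bracket [2.342981, 2.710000]
step 2: c = 2.411993, f(c) = -0.153526 < 0 → new bracket [2.411993, 2.710000]
step 3: c = 2.418081, f(c) = -0.013400 < 0 → new bracket [2.418081, 2.710000]
step 4: c = 2.418611, f(c) = -0.001166 < 0 → new bracket [2.418611, 2.710000]

2.41861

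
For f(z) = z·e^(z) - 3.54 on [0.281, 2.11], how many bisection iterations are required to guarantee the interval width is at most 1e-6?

21

Initial width b − a = 2.11 − 0.281 = 1.829000.
After n steps the width is (b−a)/2^n; need (b−a)/2^n ≤ 1e-6.
So n ≥ log₂(1.829000/1e-6) = log₂(1829000.0000) ≈ 20.8026.
Hence n = 21.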